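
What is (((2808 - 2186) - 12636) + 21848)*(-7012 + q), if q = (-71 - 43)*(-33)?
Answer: -31960500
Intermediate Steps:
q = 3762 (q = -114*(-33) = 3762)
(((2808 - 2186) - 12636) + 21848)*(-7012 + q) = (((2808 - 2186) - 12636) + 21848)*(-7012 + 3762) = ((622 - 12636) + 21848)*(-3250) = (-12014 + 21848)*(-3250) = 9834*(-3250) = -31960500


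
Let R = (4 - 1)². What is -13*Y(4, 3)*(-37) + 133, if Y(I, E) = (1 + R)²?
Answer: 48233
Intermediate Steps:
R = 9 (R = 3² = 9)
Y(I, E) = 100 (Y(I, E) = (1 + 9)² = 10² = 100)
-13*Y(4, 3)*(-37) + 133 = -13*100*(-37) + 133 = -1300*(-37) + 133 = 48100 + 133 = 48233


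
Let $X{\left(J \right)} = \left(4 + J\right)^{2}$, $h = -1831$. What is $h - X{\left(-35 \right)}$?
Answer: $-2792$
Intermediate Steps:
$h - X{\left(-35 \right)} = -1831 - \left(4 - 35\right)^{2} = -1831 - \left(-31\right)^{2} = -1831 - 961 = -2792$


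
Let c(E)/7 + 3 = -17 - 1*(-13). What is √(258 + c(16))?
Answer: √209 ≈ 14.457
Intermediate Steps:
c(E) = -49 (c(E) = -21 + 7*(-17 - 1*(-13)) = -21 + 7*(-17 + 13) = -21 + 7*(-4) = -21 - 28 = -49)
√(258 + c(16)) = √(258 - 49) = √209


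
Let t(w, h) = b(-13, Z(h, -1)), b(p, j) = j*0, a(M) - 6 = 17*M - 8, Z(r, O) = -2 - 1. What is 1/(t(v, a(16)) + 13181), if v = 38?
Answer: 1/13181 ≈ 7.5867e-5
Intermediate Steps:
Z(r, O) = -3
a(M) = -2 + 17*M (a(M) = 6 + (17*M - 8) = 6 + (-8 + 17*M) = -2 + 17*M)
b(p, j) = 0
t(w, h) = 0
1/(t(v, a(16)) + 13181) = 1/(0 + 13181) = 1/13181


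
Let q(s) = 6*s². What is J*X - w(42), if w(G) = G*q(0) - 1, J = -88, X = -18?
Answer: 1585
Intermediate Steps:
w(G) = -1 (w(G) = G*(6*0²) - 1 = G*(6*0) - 1 = G*0 - 1 = 0 - 1 = -1)
J*X - w(42) = -88*(-18) - 1*(-1) = 1584 + 1 = 1585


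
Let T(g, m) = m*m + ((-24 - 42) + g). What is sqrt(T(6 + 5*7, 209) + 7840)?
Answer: 2*sqrt(12874) ≈ 226.93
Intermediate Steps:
T(g, m) = -66 + g + m**2 (T(g, m) = m**2 + (-66 + g) = -66 + g + m**2)
sqrt(T(6 + 5*7, 209) + 7840) = sqrt((-66 + (6 + 5*7) + 209**2) + 7840) = sqrt((-66 + (6 + 35) + 43681) + 7840) = sqrt((-66 + 41 + 43681) + 7840) = sqrt(43656 + 7840) = sqrt(51496) = 2*sqrt(12874)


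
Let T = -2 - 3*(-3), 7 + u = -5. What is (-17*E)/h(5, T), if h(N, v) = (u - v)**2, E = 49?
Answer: -833/361 ≈ -2.3075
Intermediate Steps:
u = -12 (u = -7 - 5 = -12)
T = 7 (T = -2 + 9 = 7)
h(N, v) = (-12 - v)**2
(-17*E)/h(5, T) = (-17*49)/((12 + 7)**2) = -833/(19**2) = -833/361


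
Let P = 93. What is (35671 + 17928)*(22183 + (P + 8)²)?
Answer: 1735750016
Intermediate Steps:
(35671 + 17928)*(22183 + (P + 8)²) = (35671 + 17928)*(22183 + (93 + 8)²) = 53599*(22183 + 101²) = 53599*(22183 + 10201) = 53599*32384 = 1735750016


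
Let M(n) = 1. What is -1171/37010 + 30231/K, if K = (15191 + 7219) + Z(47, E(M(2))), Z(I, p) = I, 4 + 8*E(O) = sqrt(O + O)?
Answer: 1092552163/831133570 ≈ 1.3145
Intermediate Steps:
E(O) = -1/2 + sqrt(2)*sqrt(O)/8 (E(O) = -1/2 + sqrt(O + O)/8 = -1/2 + sqrt(2*O)/8 = -1/2 + (sqrt(2)*sqrt(O))/8 = -1/2 + sqrt(2)*sqrt(O)/8)
K = 22457 (K = (15191 + 7219) + 47 = 22410 + 47 = 22457)
-1171/37010 + 30231/K = -1171/37010 + 30231/22457 = 1092552163/831133570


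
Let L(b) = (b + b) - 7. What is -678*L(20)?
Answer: -22374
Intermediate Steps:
L(b) = -7 + 2*b (L(b) = 2*b - 7 = -7 + 2*b)
-678*L(20) = -678*(-7 + 2*20) = -678*(-7 + 40) = -678*33 = -22374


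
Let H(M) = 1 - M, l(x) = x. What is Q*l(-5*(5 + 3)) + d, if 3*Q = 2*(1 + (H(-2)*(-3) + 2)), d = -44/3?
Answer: 436/3 ≈ 145.33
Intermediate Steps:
d = -44/3 (d = -44*1/3 = -44/3 ≈ -14.667)
Q = -4 (Q = (2*(1 + ((1 - 1*(-2))*(-3) + 2)))/3 = (2*(1 + ((1 + 2)*(-3) + 2)))/3 = (2*(1 + (3*(-3) + 2)))/3 = (2*(1 + (-9 + 2)))/3 = (2*(1 - 7))/3 = (2*(-6))/3 = (1/3)*(-12) = -4)
Q*l(-5*(5 + 3)) + d = -(-20)*(5 + 3) - 44/3 = -(-20)*8 - 44/3 = -4*(-40) - 44/3 = 160 - 44/3 = 436/3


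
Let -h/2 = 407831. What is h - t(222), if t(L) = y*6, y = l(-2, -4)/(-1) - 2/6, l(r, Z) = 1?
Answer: -815654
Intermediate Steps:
h = -815662 (h = -2*407831 = -815662)
y = -4/3 (y = 1/(-1) - 2/6 = 1*(-1) - 2*⅙ = -1 - ⅓ = -4/3 ≈ -1.3333)
t(L) = -8 (t(L) = -4/3*6 = -8)
h - t(222) = -815662 - 1*(-8) = -815662 + 8 = -815654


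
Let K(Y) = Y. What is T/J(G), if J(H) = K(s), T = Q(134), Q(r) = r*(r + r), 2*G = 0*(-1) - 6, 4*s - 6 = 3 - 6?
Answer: 143648/3 ≈ 47883.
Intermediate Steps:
s = ¾ (s = 3/2 + (3 - 6)/4 = 3/2 + (¼)*(-3) = 3/2 - ¾ = ¾ ≈ 0.75000)
G = -3 (G = (0*(-1) - 6)/2 = (0 - 6)/2 = (½)*(-6) = -3)
Q(r) = 2*r² (Q(r) = r*(2*r) = 2*r²)
T = 35912 (T = 2*134² = 2*17956 = 35912)
J(H) = ¾
T/J(G) = 35912/(¾) = 35912*(4/3) = 143648/3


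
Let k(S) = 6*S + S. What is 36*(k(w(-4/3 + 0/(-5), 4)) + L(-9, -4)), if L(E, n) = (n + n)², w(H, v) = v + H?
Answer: 2976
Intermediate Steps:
w(H, v) = H + v
k(S) = 7*S
L(E, n) = 4*n² (L(E, n) = (2*n)² = 4*n²)
36*(k(w(-4/3 + 0/(-5), 4)) + L(-9, -4)) = 36*(7*((-4/3 + 0/(-5)) + 4) + 4*(-4)²) = 36*(7*((-4*⅓ + 0*(-⅕)) + 4) + 4*16) = 36*(7*((-4/3 + 0) + 4) + 64) = 36*(7*(-4/3 + 4) + 64) = 36*(7*(8/3) + 64) = 36*(56/3 + 64) = 36*(248/3) = 2976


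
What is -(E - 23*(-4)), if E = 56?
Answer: -148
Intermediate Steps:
-(E - 23*(-4)) = -(56 - 23*(-4)) = -(56 + 92) = -1*148 = -148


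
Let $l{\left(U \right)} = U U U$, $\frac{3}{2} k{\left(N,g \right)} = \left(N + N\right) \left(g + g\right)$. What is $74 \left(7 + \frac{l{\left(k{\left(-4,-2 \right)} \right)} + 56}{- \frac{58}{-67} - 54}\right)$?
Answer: $- \frac{157177036}{12015} \approx -13082.0$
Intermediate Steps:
$k{\left(N,g \right)} = \frac{8 N g}{3}$ ($k{\left(N,g \right)} = \frac{2 \left(N + N\right) \left(g + g\right)}{3} = \frac{2 \cdot 2 N 2 g}{3} = \frac{2 \cdot 4 N g}{3} = \frac{8 N g}{3}$)
$l{\left(U \right)} = U^{3}$ ($l{\left(U \right)} = U^{2} U = U^{3}$)
$74 \left(7 + \frac{l{\left(k{\left(-4,-2 \right)} \right)} + 56}{- \frac{58}{-67} - 54}\right) = 74 \left(7 + \frac{\left(\frac{8}{3} \left(-4\right) \left(-2\right)\right)^{3} + 56}{- \frac{58}{-67} - 54}\right) = 74 \left(7 + \frac{\left(\frac{64}{3}\right)^{3} + 56}{\left(-58\right) \left(- \frac{1}{67}\right) - 54}\right) = 74 \left(7 + \frac{\frac{262144}{27} + 56}{\frac{58}{67} - 54}\right) = 74 \left(7 + \frac{263656}{27 \left(- \frac{3560}{67}\right)}\right) = 74 \left(7 + \frac{263656}{27} \left(- \frac{67}{3560}\right)\right) = 74 \left(7 - \frac{2208119}{12015}\right) = 74 \left(- \frac{2124014}{12015}\right) = - \frac{157177036}{12015}$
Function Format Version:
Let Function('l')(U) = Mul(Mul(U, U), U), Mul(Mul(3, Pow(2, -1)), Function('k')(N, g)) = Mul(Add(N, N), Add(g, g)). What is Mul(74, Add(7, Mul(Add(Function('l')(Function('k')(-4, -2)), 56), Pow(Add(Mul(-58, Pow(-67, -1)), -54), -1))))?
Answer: Rational(-157177036, 12015) ≈ -13082.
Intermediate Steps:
Function('k')(N, g) = Mul(Rational(8, 3), N, g) (Function('k')(N, g) = Mul(Rational(2, 3), Mul(Add(N, N), Add(g, g))) = Mul(Rational(2, 3), Mul(Mul(2, N), Mul(2, g))) = Mul(Rational(2, 3), Mul(4, N, g)) = Mul(Rational(8, 3), N, g))
Function('l')(U) = Pow(U, 3) (Function('l')(U) = Mul(Pow(U, 2), U) = Pow(U, 3))
Mul(74, Add(7, Mul(Add(Function('l')(Function('k')(-4, -2)), 56), Pow(Add(Mul(-58, Pow(-67, -1)), -54), -1)))) = Mul(74, Add(7, Mul(Add(Pow(Mul(Rational(8, 3), -4, -2), 3), 56), Pow(Add(Mul(-58, Pow(-67, -1)), -54), -1)))) = Mul(74, Add(7, Mul(Add(Pow(Rational(64, 3), 3), 56), Pow(Add(Mul(-58, Rational(-1, 67)), -54), -1)))) = Mul(74, Add(7, Mul(Add(Rational(262144, 27), 56), Pow(Add(Rational(58, 67), -54), -1)))) = Mul(74, Add(7, Mul(Rational(263656, 27), Pow(Rational(-3560, 67), -1)))) = Mul(74, Add(7, Mul(Rational(263656, 27), Rational(-67, 3560)))) = Mul(74, Add(7, Rational(-2208119, 12015))) = Mul(74, Rational(-2124014, 12015)) = Rational(-157177036, 12015)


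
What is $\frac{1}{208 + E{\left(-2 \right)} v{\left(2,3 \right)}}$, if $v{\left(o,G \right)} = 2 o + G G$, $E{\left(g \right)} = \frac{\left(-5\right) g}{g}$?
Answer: $\frac{1}{143} \approx 0.006993$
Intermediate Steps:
$E{\left(g \right)} = -5$
$v{\left(o,G \right)} = G^{2} + 2 o$ ($v{\left(o,G \right)} = 2 o + G^{2} = G^{2} + 2 o$)
$\frac{1}{208 + E{\left(-2 \right)} v{\left(2,3 \right)}} = \frac{1}{208 - 5 \left(3^{2} + 2 \cdot 2\right)} = \frac{1}{208 - 5 \left(9 + 4\right)} = \frac{1}{208 - 65} = \frac{1}{143}$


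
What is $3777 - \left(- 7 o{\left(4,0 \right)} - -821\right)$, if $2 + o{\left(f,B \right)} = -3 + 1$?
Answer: $2928$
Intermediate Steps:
$o{\left(f,B \right)} = -4$ ($o{\left(f,B \right)} = -2 + \left(-3 + 1\right) = -2 - 2 = -4$)
$3777 - \left(- 7 o{\left(4,0 \right)} - -821\right) = 3777 - \left(\left(-7\right) \left(-4\right) - -821\right) = 3777 - \left(28 + 821\right) = 3777 - 849 = 2928$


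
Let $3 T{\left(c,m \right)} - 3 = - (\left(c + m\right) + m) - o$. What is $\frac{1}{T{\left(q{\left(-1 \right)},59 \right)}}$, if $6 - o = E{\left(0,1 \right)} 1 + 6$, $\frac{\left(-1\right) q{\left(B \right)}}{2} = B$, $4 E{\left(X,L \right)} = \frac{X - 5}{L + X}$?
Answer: $- \frac{12}{473} \approx -0.02537$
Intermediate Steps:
$E{\left(X,L \right)} = \frac{-5 + X}{4 \left(L + X\right)}$ ($E{\left(X,L \right)} = \frac{\left(X - 5\right) \frac{1}{L + X}}{4} = \frac{\left(-5 + X\right) \frac{1}{L + X}}{4} = \frac{\frac{1}{L + X} \left(-5 + X\right)}{4} = \frac{-5 + X}{4 \left(L + X\right)}$)
$q{\left(B \right)} = - 2 B$
$o = \frac{5}{4}$ ($o = 6 - \left(\frac{-5 + 0}{4 \left(1 + 0\right)} 1 + 6\right) = 6 - \left(\frac{1}{4} \cdot 1^{-1} \left(-5\right) 1 + 6\right) = 6 - \left(\frac{1}{4} \cdot 1 \left(-5\right) 1 + 6\right) = 6 - \left(\left(- \frac{5}{4}\right) 1 + 6\right) = 6 - \left(- \frac{5}{4} + 6\right) = 6 - \frac{19}{4} = \frac{5}{4} \approx 1.25$)
$T{\left(c,m \right)} = \frac{7}{12} - \frac{2 m}{3} - \frac{c}{3}$ ($T{\left(c,m \right)} = 1 + \frac{- (\left(c + m\right) + m) - \frac{5}{4}}{3} = 1 + \frac{- (c + 2 m) - \frac{5}{4}}{3} = 1 + \frac{\left(- c - 2 m\right) - \frac{5}{4}}{3} = 1 + \frac{- \frac{5}{4} - c - 2 m}{3} = 1 - \left(\frac{5}{12} + \frac{c}{3} + \frac{2 m}{3}\right) = \frac{7}{12} - \frac{2 m}{3} - \frac{c}{3}$)
$\frac{1}{T{\left(q{\left(-1 \right)},59 \right)}} = \frac{1}{\frac{7}{12} - \frac{118}{3} - \frac{\left(-2\right) \left(-1\right)}{3}} = \frac{1}{\frac{7}{12} - \frac{118}{3} - \frac{2}{3}} = \frac{1}{- \frac{473}{12}} = - \frac{12}{473}$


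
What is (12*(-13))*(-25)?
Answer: 3900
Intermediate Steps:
(12*(-13))*(-25) = -156*(-25) = 3900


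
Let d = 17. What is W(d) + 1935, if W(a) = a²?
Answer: 2224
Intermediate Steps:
W(d) + 1935 = 17² + 1935 = 289 + 1935 = 2224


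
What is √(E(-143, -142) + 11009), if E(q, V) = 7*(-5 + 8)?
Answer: √11030 ≈ 105.02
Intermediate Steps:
E(q, V) = 21 (E(q, V) = 7*3 = 21)
√(E(-143, -142) + 11009) = √(21 + 11009) = √11030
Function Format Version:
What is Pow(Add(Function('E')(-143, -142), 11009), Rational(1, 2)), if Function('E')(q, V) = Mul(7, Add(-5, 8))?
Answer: Pow(11030, Rational(1, 2)) ≈ 105.02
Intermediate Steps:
Function('E')(q, V) = 21 (Function('E')(q, V) = Mul(7, 3) = 21)
Pow(Add(Function('E')(-143, -142), 11009), Rational(1, 2)) = Pow(Add(21, 11009), Rational(1, 2)) = Pow(11030, Rational(1, 2))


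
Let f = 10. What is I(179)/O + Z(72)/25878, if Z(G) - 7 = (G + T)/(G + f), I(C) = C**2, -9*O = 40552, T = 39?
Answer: -152972521601/21512795448 ≈ -7.1108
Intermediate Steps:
O = -40552/9 (O = -1/9*40552 = -40552/9 ≈ -4505.8)
Z(G) = 7 + (39 + G)/(10 + G) (Z(G) = 7 + (G + 39)/(G + 10) = 7 + (39 + G)/(10 + G))
I(179)/O + Z(72)/25878 = 179**2/(-40552/9) + ((109 + 8*72)/(10 + 72))/25878 = 32041*(-9/40552) + ((109 + 576)/82)*(1/25878) = -288369/40552 + ((1/82)*685)*(1/25878) = -288369/40552 + (685/82)*(1/25878) = -288369/40552 + 685/2121996 = -152972521601/21512795448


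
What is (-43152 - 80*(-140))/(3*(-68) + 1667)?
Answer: -31952/1463 ≈ -21.840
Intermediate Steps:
(-43152 - 80*(-140))/(3*(-68) + 1667) = (-43152 + 11200)/(-204 + 1667) = -31952/1463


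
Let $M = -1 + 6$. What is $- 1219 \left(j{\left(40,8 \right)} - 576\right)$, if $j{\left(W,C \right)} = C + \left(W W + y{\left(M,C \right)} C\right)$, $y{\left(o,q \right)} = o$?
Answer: $-1306768$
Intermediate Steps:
$M = 5$
$j{\left(W,C \right)} = W^{2} + 6 C$ ($j{\left(W,C \right)} = C + \left(W W + 5 C\right) = C + \left(W^{2} + 5 C\right) = W^{2} + 6 C$)
$- 1219 \left(j{\left(40,8 \right)} - 576\right) = - 1219 \left(\left(40^{2} + 6 \cdot 8\right) - 576\right) = - 1219 \left(\left(1600 + 48\right) - 576\right) = - 1219 \left(1648 - 576\right) = \left(-1219\right) 1072 = -1306768$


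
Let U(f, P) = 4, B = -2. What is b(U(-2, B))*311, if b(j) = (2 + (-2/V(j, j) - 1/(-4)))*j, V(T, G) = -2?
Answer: 4043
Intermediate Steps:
b(j) = 13*j/4 (b(j) = (2 + (-2/(-2) - 1/(-4)))*j = (2 + (-2*(-½) - 1*(-¼)))*j = (2 + (1 + ¼))*j = (2 + 5/4)*j = 13*j/4)
b(U(-2, B))*311 = ((13/4)*4)*311 = 13*311 = 4043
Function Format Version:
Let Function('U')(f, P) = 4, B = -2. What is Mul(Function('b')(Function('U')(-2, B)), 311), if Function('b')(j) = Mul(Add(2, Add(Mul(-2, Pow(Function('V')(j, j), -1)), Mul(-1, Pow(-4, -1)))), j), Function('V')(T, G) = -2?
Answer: 4043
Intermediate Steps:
Function('b')(j) = Mul(Rational(13, 4), j) (Function('b')(j) = Mul(Add(2, Add(Mul(-2, Pow(-2, -1)), Mul(-1, Pow(-4, -1)))), j) = Mul(Add(2, Add(Mul(-2, Rational(-1, 2)), Mul(-1, Rational(-1, 4)))), j) = Mul(Add(2, Add(1, Rational(1, 4))), j) = Mul(Add(2, Rational(5, 4)), j) = Mul(Rational(13, 4), j))
Mul(Function('b')(Function('U')(-2, B)), 311) = Mul(Mul(Rational(13, 4), 4), 311) = Mul(13, 311) = 4043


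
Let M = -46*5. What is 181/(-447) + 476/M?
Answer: -127201/51405 ≈ -2.4745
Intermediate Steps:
M = -230
181/(-447) + 476/M = 181/(-447) + 476/(-230) = 181*(-1/447) + 476*(-1/230) = -181/447 - 238/115 = -127201/51405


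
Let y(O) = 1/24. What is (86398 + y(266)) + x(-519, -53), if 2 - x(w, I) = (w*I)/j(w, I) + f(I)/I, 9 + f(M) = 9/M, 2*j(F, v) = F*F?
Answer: 335892173751/3887656 ≈ 86400.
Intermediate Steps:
j(F, v) = F**2/2 (j(F, v) = (F*F)/2 = F**2/2)
f(M) = -9 + 9/M
x(w, I) = 2 - (-9 + 9/I)/I - 2*I/w (x(w, I) = 2 - ((w*I)/((w**2/2)) + (-9 + 9/I)/I) = 2 - ((I*w)*(2/w**2) + (-9 + 9/I)/I) = 2 - (2*I/w + (-9 + 9/I)/I) = 2 - ((-9 + 9/I)/I + 2*I/w) = 2 + (-(-9 + 9/I)/I - 2*I/w) = 2 - (-9 + 9/I)/I - 2*I/w)
y(O) = 1/24
(86398 + y(266)) + x(-519, -53) = (86398 + 1/24) + (2 - 9/(-53)**2 + 9/(-53) - 2*(-53)/(-519)) = 2073553/24 + (2 - 9*1/2809 + 9*(-1/53) - 2*(-53)*(-1/519)) = 2073553/24 + (2 - 9/2809 - 9/53 - 106/519) = 2073553/24 + 2365754/1457871 = 335892173751/3887656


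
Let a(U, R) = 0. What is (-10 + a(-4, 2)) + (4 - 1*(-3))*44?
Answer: 298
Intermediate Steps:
(-10 + a(-4, 2)) + (4 - 1*(-3))*44 = (-10 + 0) + (4 - 1*(-3))*44 = -10 + (4 + 3)*44 = -10 + 7*44 = -10 + 308 = 298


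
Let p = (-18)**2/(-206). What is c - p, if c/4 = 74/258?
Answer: 36142/13287 ≈ 2.7201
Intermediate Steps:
c = 148/129 (c = 4*(74/258) = 4*(74*(1/258)) = 4*(37/129) = 148/129 ≈ 1.1473)
p = -162/103 (p = 324*(-1/206) = -162/103 ≈ -1.5728)
c - p = 148/129 - 1*(-162/103) = 148/129 + 162/103 = 36142/13287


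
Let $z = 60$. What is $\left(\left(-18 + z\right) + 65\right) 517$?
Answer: $55319$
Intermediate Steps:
$\left(\left(-18 + z\right) + 65\right) 517 = \left(\left(-18 + 60\right) + 65\right) 517 = \left(42 + 65\right) 517 = 107 \cdot 517 = 55319$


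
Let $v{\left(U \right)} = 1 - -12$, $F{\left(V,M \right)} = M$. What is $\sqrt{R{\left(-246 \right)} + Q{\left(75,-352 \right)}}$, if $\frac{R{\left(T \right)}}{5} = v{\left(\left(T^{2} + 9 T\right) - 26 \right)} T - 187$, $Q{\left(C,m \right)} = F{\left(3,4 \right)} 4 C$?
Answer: $5 i \sqrt{629} \approx 125.4 i$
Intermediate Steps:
$v{\left(U \right)} = 13$ ($v{\left(U \right)} = 1 + 12 = 13$)
$Q{\left(C,m \right)} = 16 C$ ($Q{\left(C,m \right)} = 4 \cdot 4 C = 16 C$)
$R{\left(T \right)} = -935 + 65 T$ ($R{\left(T \right)} = 5 \left(13 T - 187\right) = 5 \left(-187 + 13 T\right) = -935 + 65 T$)
$\sqrt{R{\left(-246 \right)} + Q{\left(75,-352 \right)}} = \sqrt{\left(-935 + 65 \left(-246\right)\right) + 16 \cdot 75} = \sqrt{\left(-935 - 15990\right) + 1200} = \sqrt{-16925 + 1200} = \sqrt{-15725} = 5 i \sqrt{629}$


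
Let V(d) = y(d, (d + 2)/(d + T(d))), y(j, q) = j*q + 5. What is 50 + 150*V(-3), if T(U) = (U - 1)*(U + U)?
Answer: 5750/7 ≈ 821.43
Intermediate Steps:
T(U) = 2*U*(-1 + U) (T(U) = (-1 + U)*(2*U) = 2*U*(-1 + U))
y(j, q) = 5 + j*q
V(d) = 5 + d*(2 + d)/(d + 2*d*(-1 + d)) (V(d) = 5 + d*((d + 2)/(d + 2*d*(-1 + d))) = 5 + d*((2 + d)/(d + 2*d*(-1 + d))) = 5 + d*(2 + d)/(d + 2*d*(-1 + d)))
50 + 150*V(-3) = 50 + 150*((-3 + 11*(-3))/(-1 + 2*(-3))) = 50 + 150*((-3 - 33)/(-1 - 6)) = 50 + 150*(-36/(-7)) = 50 + 150*(-1/7*(-36)) = 50 + 150*(36/7) = 50 + 5400/7 = 5750/7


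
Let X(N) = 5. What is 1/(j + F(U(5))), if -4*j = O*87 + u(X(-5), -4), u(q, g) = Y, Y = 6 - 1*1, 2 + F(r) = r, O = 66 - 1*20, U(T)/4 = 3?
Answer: -4/3967 ≈ -0.0010083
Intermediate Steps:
U(T) = 12 (U(T) = 4*3 = 12)
O = 46 (O = 66 - 20 = 46)
F(r) = -2 + r
Y = 5 (Y = 6 - 1 = 5)
u(q, g) = 5
j = -4007/4 (j = -(46*87 + 5)/4 = -(4002 + 5)/4 = -¼*4007 = -4007/4 ≈ -1001.8)
1/(j + F(U(5))) = 1/(-4007/4 + (-2 + 12)) = 1/(-4007/4 + 10) = 1/(-3967/4) = -4/3967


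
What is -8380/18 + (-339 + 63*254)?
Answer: 136777/9 ≈ 15197.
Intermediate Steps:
-8380/18 + (-339 + 63*254) = (1/18)*(-8380) + (-339 + 16002) = -4190/9 + 15663 = 136777/9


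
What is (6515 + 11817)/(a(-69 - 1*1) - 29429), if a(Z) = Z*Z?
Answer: -18332/24529 ≈ -0.74736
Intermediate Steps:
a(Z) = Z²
(6515 + 11817)/(a(-69 - 1*1) - 29429) = (6515 + 11817)/((-69 - 1*1)² - 29429) = 18332/((-69 - 1)² - 29429) = 18332/((-70)² - 29429) = 18332/(4900 - 29429) = 18332/(-24529) = 18332*(-1/24529) = -18332/24529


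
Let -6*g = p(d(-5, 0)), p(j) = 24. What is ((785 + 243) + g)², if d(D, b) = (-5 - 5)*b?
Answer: 1048576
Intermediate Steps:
d(D, b) = -10*b
g = -4 (g = -⅙*24 = -4)
((785 + 243) + g)² = ((785 + 243) - 4)² = (1028 - 4)² = 1024² = 1048576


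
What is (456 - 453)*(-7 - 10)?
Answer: -51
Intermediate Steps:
(456 - 453)*(-7 - 10) = 3*(-17) = -51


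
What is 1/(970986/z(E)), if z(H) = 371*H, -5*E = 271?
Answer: -100541/4854930 ≈ -0.020709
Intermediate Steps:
E = -271/5 (E = -1/5*271 = -271/5 ≈ -54.200)
1/(970986/z(E)) = 1/(970986/((371*(-271/5)))) = 1/(970986/(-100541/5)) = 1/(970986*(-5/100541)) = 1/(-4854930/100541) = -100541/4854930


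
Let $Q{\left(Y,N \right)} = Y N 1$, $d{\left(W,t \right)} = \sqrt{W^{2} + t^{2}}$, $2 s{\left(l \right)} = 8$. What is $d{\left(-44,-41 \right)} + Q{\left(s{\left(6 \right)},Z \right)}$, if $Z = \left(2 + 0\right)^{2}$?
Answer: $16 + \sqrt{3617} \approx 76.141$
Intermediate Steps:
$s{\left(l \right)} = 4$ ($s{\left(l \right)} = \frac{1}{2} \cdot 8 = 4$)
$Z = 4$ ($Z = 2^{2} = 4$)
$Q{\left(Y,N \right)} = N Y$ ($Q{\left(Y,N \right)} = N Y 1 = N Y$)
$d{\left(-44,-41 \right)} + Q{\left(s{\left(6 \right)},Z \right)} = \sqrt{\left(-44\right)^{2} + \left(-41\right)^{2}} + 4 \cdot 4 = \sqrt{1936 + 1681} + 16 = \sqrt{3617} + 16 = 16 + \sqrt{3617}$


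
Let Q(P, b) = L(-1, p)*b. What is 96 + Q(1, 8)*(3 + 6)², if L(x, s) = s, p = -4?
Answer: -2496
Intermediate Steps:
Q(P, b) = -4*b
96 + Q(1, 8)*(3 + 6)² = 96 + (-4*8)*(3 + 6)² = 96 - 32*9² = 96 - 32*81 = 96 - 2592 = -2496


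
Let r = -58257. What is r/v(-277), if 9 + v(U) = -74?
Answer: 58257/83 ≈ 701.89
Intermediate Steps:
v(U) = -83 (v(U) = -9 - 74 = -83)
r/v(-277) = -58257/(-83) = -58257*(-1/83) = 58257/83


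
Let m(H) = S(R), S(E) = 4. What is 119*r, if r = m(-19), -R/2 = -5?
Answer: 476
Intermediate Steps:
R = 10 (R = -2*(-5) = 10)
m(H) = 4
r = 4
119*r = 119*4 = 476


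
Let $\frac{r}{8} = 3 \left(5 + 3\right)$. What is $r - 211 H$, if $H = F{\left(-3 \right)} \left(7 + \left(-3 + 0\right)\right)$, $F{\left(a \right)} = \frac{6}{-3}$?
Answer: $1880$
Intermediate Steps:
$F{\left(a \right)} = -2$ ($F{\left(a \right)} = 6 \left(- \frac{1}{3}\right) = -2$)
$r = 192$ ($r = 8 \cdot 3 \left(5 + 3\right) = 8 \cdot 3 \cdot 8 = 8 \cdot 24 = 192$)
$H = -8$ ($H = - 2 \left(7 + \left(-3 + 0\right)\right) = - 2 \left(7 - 3\right) = \left(-2\right) 4 = -8$)
$r - 211 H = 192 - -1688 = 192 + 1688 = 1880$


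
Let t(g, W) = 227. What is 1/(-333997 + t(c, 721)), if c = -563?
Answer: -1/333770 ≈ -2.9961e-6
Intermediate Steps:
1/(-333997 + t(c, 721)) = 1/(-333997 + 227) = 1/(-333770) = -1/333770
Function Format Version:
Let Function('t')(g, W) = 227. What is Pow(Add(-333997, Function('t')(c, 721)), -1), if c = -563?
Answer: Rational(-1, 333770) ≈ -2.9961e-6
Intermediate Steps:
Pow(Add(-333997, Function('t')(c, 721)), -1) = Pow(Add(-333997, 227), -1) = Pow(-333770, -1) = Rational(-1, 333770)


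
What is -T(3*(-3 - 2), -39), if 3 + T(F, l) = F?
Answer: 18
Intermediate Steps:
T(F, l) = -3 + F
-T(3*(-3 - 2), -39) = -(-3 + 3*(-3 - 2)) = -(-3 + 3*(-5)) = -(-3 - 15) = -1*(-18) = 18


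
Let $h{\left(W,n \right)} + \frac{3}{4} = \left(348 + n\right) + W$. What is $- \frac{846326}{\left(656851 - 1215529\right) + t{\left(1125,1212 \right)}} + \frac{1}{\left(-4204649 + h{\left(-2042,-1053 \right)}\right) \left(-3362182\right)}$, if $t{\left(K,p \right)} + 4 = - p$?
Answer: $\frac{11972156049233975865}{7920279347473070899} \approx 1.5116$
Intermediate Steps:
$t{\left(K,p \right)} = -4 - p$
$h{\left(W,n \right)} = \frac{1389}{4} + W + n$ ($h{\left(W,n \right)} = - \frac{3}{4} + \left(\left(348 + n\right) + W\right) = - \frac{3}{4} + \left(348 + W + n\right) = \frac{1389}{4} + W + n$)
$- \frac{846326}{\left(656851 - 1215529\right) + t{\left(1125,1212 \right)}} + \frac{1}{\left(-4204649 + h{\left(-2042,-1053 \right)}\right) \left(-3362182\right)} = - \frac{846326}{\left(656851 - 1215529\right) - 1216} + \frac{1}{\left(-4204649 - \frac{10991}{4}\right) \left(-3362182\right)} = - \frac{846326}{-558678 - 1216} + \frac{1}{-4204649 - \frac{10991}{4}} \left(- \frac{1}{3362182}\right) = - \frac{846326}{-558678 - 1216} + \frac{1}{- \frac{16829587}{4}} \left(- \frac{1}{3362182}\right) = - \frac{846326}{-559894} - - \frac{2}{28292067239417} = \left(-846326\right) \left(- \frac{1}{559894}\right) + \frac{2}{28292067239417} = \frac{423163}{279947} + \frac{2}{28292067239417} = \frac{11972156049233975865}{7920279347473070899}$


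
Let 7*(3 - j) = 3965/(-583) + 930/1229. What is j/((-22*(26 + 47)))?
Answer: -1384103/575355121 ≈ -0.0024057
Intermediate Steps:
j = 2768206/716507 (j = 3 - (3965/(-583) + 930/1229)/7 = 3 - (3965*(-1/583) + 930*(1/1229))/7 = 3 - (-3965/583 + 930/1229)/7 = 3 - 1/7*(-4330795/716507) = 3 + 618685/716507 = 2768206/716507 ≈ 3.8635)
j/((-22*(26 + 47))) = 2768206/(716507*((-22*(26 + 47)))) = 2768206/(716507*((-22*73))) = (2768206/716507)/(-1606) = (2768206/716507)*(-1/1606) = -1384103/575355121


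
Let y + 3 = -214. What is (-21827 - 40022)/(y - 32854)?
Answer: 61849/33071 ≈ 1.8702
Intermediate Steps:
y = -217 (y = -3 - 214 = -217)
(-21827 - 40022)/(y - 32854) = (-21827 - 40022)/(-217 - 32854) = -61849/(-33071) = -61849*(-1/33071) = 61849/33071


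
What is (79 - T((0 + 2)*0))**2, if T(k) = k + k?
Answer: 6241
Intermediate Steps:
T(k) = 2*k
(79 - T((0 + 2)*0))**2 = (79 - 2*(0 + 2)*0)**2 = (79 - 2*2*0)**2 = (79 - 2*0)**2 = (79 - 1*0)**2 = (79 + 0)**2 = 79**2 = 6241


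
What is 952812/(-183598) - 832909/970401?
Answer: -538765072097/89081841399 ≈ -6.0480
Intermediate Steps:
952812/(-183598) - 832909/970401 = 952812*(-1/183598) - 832909*1/970401 = -476406/91799 - 832909/970401 = -538765072097/89081841399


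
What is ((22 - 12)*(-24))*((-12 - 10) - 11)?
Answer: 7920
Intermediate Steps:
((22 - 12)*(-24))*((-12 - 10) - 11) = (10*(-24))*(-22 - 11) = -240*(-33) = 7920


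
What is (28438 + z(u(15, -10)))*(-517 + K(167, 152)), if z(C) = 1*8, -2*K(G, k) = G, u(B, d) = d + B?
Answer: -17081823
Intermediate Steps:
u(B, d) = B + d
K(G, k) = -G/2
z(C) = 8
(28438 + z(u(15, -10)))*(-517 + K(167, 152)) = (28438 + 8)*(-517 - 1/2*167) = 28446*(-517 - 167/2) = 28446*(-1201/2) = -17081823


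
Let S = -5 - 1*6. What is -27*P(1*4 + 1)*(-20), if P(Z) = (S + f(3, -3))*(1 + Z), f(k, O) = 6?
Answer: -16200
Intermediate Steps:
S = -11 (S = -5 - 6 = -11)
P(Z) = -5 - 5*Z (P(Z) = (-11 + 6)*(1 + Z) = -5*(1 + Z) = -5 - 5*Z)
-27*P(1*4 + 1)*(-20) = -27*(-5 - 5*(1*4 + 1))*(-20) = -27*(-5 - 5*(4 + 1))*(-20) = -27*(-5 - 5*5)*(-20) = -27*(-5 - 25)*(-20) = -27*(-30)*(-20) = 810*(-20) = -16200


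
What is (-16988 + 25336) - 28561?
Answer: -20213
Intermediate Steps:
(-16988 + 25336) - 28561 = 8348 - 28561 = -20213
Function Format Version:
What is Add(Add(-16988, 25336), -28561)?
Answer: -20213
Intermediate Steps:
Add(Add(-16988, 25336), -28561) = Add(8348, -28561) = -20213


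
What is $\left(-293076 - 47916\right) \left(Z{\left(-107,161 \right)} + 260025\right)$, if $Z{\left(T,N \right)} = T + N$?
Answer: $-88684858368$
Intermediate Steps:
$Z{\left(T,N \right)} = N + T$
$\left(-293076 - 47916\right) \left(Z{\left(-107,161 \right)} + 260025\right) = \left(-293076 - 47916\right) \left(\left(161 - 107\right) + 260025\right) = - 340992 \left(54 + 260025\right) = \left(-340992\right) 260079 = -88684858368$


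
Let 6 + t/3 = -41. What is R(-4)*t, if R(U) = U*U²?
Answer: 9024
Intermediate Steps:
t = -141 (t = -18 + 3*(-41) = -18 - 123 = -141)
R(U) = U³
R(-4)*t = (-4)³*(-141) = -64*(-141) = 9024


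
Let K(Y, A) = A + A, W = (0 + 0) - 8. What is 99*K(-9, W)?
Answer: -1584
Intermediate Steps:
W = -8 (W = 0 - 8 = -8)
K(Y, A) = 2*A
99*K(-9, W) = 99*(2*(-8)) = 99*(-16) = -1584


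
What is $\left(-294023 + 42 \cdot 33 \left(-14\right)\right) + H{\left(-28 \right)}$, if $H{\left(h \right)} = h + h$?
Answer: $-313483$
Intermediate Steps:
$H{\left(h \right)} = 2 h$
$\left(-294023 + 42 \cdot 33 \left(-14\right)\right) + H{\left(-28 \right)} = \left(-294023 + 42 \cdot 33 \left(-14\right)\right) + 2 \left(-28\right) = \left(-294023 + 1386 \left(-14\right)\right) - 56 = \left(-294023 - 19404\right) - 56 = -313427 - 56 = -313483$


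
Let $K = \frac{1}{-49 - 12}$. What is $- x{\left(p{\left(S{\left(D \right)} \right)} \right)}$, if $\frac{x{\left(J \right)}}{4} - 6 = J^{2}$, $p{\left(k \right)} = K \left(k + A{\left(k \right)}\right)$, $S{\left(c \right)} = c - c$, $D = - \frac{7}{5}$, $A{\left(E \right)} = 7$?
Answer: $- \frac{89500}{3721} \approx -24.053$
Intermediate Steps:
$K = - \frac{1}{61}$ ($K = \frac{1}{-61} = - \frac{1}{61} \approx -0.016393$)
$D = - \frac{7}{5}$ ($D = \left(-7\right) \frac{1}{5} = - \frac{7}{5} \approx -1.4$)
$S{\left(c \right)} = 0$
$p{\left(k \right)} = - \frac{7}{61} - \frac{k}{61}$ ($p{\left(k \right)} = - \frac{k + 7}{61} = - \frac{7 + k}{61} = - \frac{7}{61} - \frac{k}{61}$)
$x{\left(J \right)} = 24 + 4 J^{2}$
$- x{\left(p{\left(S{\left(D \right)} \right)} \right)} = - (24 + 4 \left(- \frac{7}{61} - 0\right)^{2}) = - (24 + 4 \left(- \frac{7}{61} + 0\right)^{2}) = - (24 + 4 \left(- \frac{7}{61}\right)^{2}) = - (24 + 4 \cdot \frac{49}{3721}) = - (24 + \frac{196}{3721}) = \left(-1\right) \frac{89500}{3721} = - \frac{89500}{3721}$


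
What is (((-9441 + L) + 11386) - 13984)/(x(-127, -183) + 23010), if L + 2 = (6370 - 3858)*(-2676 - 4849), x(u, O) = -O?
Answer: -2101649/2577 ≈ -815.54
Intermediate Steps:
L = -18902802 (L = -2 + (6370 - 3858)*(-2676 - 4849) = -2 + 2512*(-7525) = -2 - 18902800 = -18902802)
(((-9441 + L) + 11386) - 13984)/(x(-127, -183) + 23010) = (((-9441 - 18902802) + 11386) - 13984)/(-1*(-183) + 23010) = ((-18912243 + 11386) - 13984)/(183 + 23010) = (-18900857 - 13984)/23193 = -18914841*1/23193 = -2101649/2577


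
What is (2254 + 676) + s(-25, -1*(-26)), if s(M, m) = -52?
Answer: 2878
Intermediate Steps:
(2254 + 676) + s(-25, -1*(-26)) = (2254 + 676) - 52 = 2930 - 52 = 2878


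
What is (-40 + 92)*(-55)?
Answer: -2860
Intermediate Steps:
(-40 + 92)*(-55) = 52*(-55) = -2860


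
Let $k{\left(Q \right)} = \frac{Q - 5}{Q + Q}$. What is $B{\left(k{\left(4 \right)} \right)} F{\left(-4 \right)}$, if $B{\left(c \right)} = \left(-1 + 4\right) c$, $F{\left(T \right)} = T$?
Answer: $\frac{3}{2} \approx 1.5$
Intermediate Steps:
$k{\left(Q \right)} = \frac{-5 + Q}{2 Q}$
$B{\left(c \right)} = 3 c$
$B{\left(k{\left(4 \right)} \right)} F{\left(-4 \right)} = 3 \frac{-5 + 4}{2 \cdot 4} \left(-4\right) = 3 \cdot \frac{1}{2} \cdot \frac{1}{4} \left(-1\right) \left(-4\right) = 3 \left(- \frac{1}{8}\right) \left(-4\right) = \left(- \frac{3}{8}\right) \left(-4\right) = \frac{3}{2}$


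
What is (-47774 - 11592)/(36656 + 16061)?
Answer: -59366/52717 ≈ -1.1261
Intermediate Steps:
(-47774 - 11592)/(36656 + 16061) = -59366/52717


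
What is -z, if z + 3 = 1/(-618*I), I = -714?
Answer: 1323755/441252 ≈ 3.0000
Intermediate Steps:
z = -1323755/441252 (z = -3 + 1/(-618*(-714)) = -3 + 1/441252 = -1323755/441252 ≈ -3.0000)
-z = -1*(-1323755/441252) = 1323755/441252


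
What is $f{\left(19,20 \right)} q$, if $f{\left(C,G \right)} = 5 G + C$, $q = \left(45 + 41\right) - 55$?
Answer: $3689$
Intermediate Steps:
$q = 31$ ($q = 86 - 55 = 31$)
$f{\left(C,G \right)} = C + 5 G$
$f{\left(19,20 \right)} q = \left(19 + 5 \cdot 20\right) 31 = \left(19 + 100\right) 31 = 119 \cdot 31 = 3689$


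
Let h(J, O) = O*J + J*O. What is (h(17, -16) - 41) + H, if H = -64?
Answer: -649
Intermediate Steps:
h(J, O) = 2*J*O (h(J, O) = J*O + J*O = 2*J*O)
(h(17, -16) - 41) + H = (2*17*(-16) - 41) - 64 = (-544 - 41) - 64 = -585 - 64 = -649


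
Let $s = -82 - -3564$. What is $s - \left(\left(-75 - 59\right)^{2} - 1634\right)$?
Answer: $-12840$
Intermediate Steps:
$s = 3482$ ($s = -82 + 3564 = 3482$)
$s - \left(\left(-75 - 59\right)^{2} - 1634\right) = 3482 - \left(\left(-75 - 59\right)^{2} - 1634\right) = 3482 - \left(\left(-134\right)^{2} - 1634\right) = 3482 - \left(17956 - 1634\right) = 3482 - 16322 = -12840$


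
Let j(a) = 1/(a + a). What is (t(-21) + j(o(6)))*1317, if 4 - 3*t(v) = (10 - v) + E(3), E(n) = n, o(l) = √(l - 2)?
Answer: -51363/4 ≈ -12841.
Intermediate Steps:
o(l) = √(-2 + l)
t(v) = -3 + v/3 (t(v) = 4/3 - ((10 - v) + 3)/3 = 4/3 - (13 - v)/3 = 4/3 + (-13/3 + v/3) = -3 + v/3)
j(a) = 1/(2*a)
(t(-21) + j(o(6)))*1317 = ((-3 + (⅓)*(-21)) + 1/(2*(√(-2 + 6))))*1317 = ((-3 - 7) + 1/(2*(√4)))*1317 = (-10 + (½)/2)*1317 = (-10 + (½)*(½))*1317 = (-10 + ¼)*1317 = -39/4*1317 = -51363/4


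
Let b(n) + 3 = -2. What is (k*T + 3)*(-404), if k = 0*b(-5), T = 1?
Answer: -1212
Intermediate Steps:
b(n) = -5 (b(n) = -3 - 2 = -5)
k = 0 (k = 0*(-5) = 0)
(k*T + 3)*(-404) = (0*1 + 3)*(-404) = (0 + 3)*(-404) = 3*(-404) = -1212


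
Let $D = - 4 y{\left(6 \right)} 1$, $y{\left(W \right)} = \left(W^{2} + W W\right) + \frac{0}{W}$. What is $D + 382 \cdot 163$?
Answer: $61978$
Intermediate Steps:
$y{\left(W \right)} = 2 W^{2}$ ($y{\left(W \right)} = \left(W^{2} + W^{2}\right) + 0 = 2 W^{2} + 0 = 2 W^{2}$)
$D = -288$ ($D = - 4 \cdot 2 \cdot 6^{2} \cdot 1 = - 4 \cdot 2 \cdot 36 \cdot 1 = \left(-4\right) 72 \cdot 1 = \left(-288\right) 1 = -288$)
$D + 382 \cdot 163 = -288 + 382 \cdot 163 = -288 + 62266 = 61978$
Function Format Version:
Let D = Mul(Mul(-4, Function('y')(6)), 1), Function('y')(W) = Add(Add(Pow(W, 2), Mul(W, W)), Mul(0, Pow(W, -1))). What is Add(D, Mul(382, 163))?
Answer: 61978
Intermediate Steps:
Function('y')(W) = Mul(2, Pow(W, 2)) (Function('y')(W) = Add(Add(Pow(W, 2), Pow(W, 2)), 0) = Add(Mul(2, Pow(W, 2)), 0) = Mul(2, Pow(W, 2)))
D = -288 (D = Mul(Mul(-4, Mul(2, Pow(6, 2))), 1) = Mul(Mul(-4, Mul(2, 36)), 1) = Mul(Mul(-4, 72), 1) = Mul(-288, 1) = -288)
Add(D, Mul(382, 163)) = Add(-288, Mul(382, 163)) = Add(-288, 62266) = 61978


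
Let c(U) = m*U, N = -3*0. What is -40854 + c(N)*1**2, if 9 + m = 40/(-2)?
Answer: -40854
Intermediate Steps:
N = 0
m = -29 (m = -9 + 40/(-2) = -9 + 40*(-1/2) = -9 - 20 = -29)
c(U) = -29*U
-40854 + c(N)*1**2 = -40854 - 29*0*1**2 = -40854 + 0*1 = -40854 + 0 = -40854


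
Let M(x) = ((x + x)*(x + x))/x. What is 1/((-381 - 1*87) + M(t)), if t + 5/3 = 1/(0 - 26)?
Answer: -39/18518 ≈ -0.0021061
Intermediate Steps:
t = -133/78 (t = -5/3 + 1/(0 - 26) = -5/3 + 1/(-26) = -5/3 - 1/26 = -133/78 ≈ -1.7051)
M(x) = 4*x (M(x) = ((2*x)*(2*x))/x = (4*x**2)/x = 4*x)
1/((-381 - 1*87) + M(t)) = 1/((-381 - 1*87) + 4*(-133/78)) = 1/((-381 - 87) - 266/39) = 1/(-468 - 266/39) = 1/(-18518/39) = -39/18518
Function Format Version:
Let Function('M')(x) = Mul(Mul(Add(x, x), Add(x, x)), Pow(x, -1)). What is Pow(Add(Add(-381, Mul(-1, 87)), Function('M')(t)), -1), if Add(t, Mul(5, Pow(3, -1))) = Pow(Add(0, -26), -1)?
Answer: Rational(-39, 18518) ≈ -0.0021061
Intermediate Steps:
t = Rational(-133, 78) (t = Add(Rational(-5, 3), Pow(Add(0, -26), -1)) = Add(Rational(-5, 3), Pow(-26, -1)) = Add(Rational(-5, 3), Rational(-1, 26)) = Rational(-133, 78) ≈ -1.7051)
Function('M')(x) = Mul(4, x) (Function('M')(x) = Mul(Mul(Mul(2, x), Mul(2, x)), Pow(x, -1)) = Mul(Mul(4, Pow(x, 2)), Pow(x, -1)) = Mul(4, x))
Pow(Add(Add(-381, Mul(-1, 87)), Function('M')(t)), -1) = Pow(Add(Add(-381, Mul(-1, 87)), Mul(4, Rational(-133, 78))), -1) = Pow(Add(Add(-381, -87), Rational(-266, 39)), -1) = Pow(Add(-468, Rational(-266, 39)), -1) = Pow(Rational(-18518, 39), -1) = Rational(-39, 18518)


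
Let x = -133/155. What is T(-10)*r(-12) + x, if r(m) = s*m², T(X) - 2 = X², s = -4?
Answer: -9106693/155 ≈ -58753.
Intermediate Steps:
T(X) = 2 + X²
r(m) = -4*m²
x = -133/155 (x = -133*1/155 = -133/155 ≈ -0.85806)
T(-10)*r(-12) + x = (2 + (-10)²)*(-4*(-12)²) - 133/155 = (2 + 100)*(-4*144) - 133/155 = 102*(-576) - 133/155 = -58752 - 133/155 = -9106693/155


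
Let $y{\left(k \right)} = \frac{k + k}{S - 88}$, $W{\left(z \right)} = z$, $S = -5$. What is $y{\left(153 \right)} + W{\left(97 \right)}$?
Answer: $\frac{2905}{31} \approx 93.71$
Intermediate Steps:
$y{\left(k \right)} = - \frac{2 k}{93}$ ($y{\left(k \right)} = \frac{k + k}{-5 - 88} = \frac{2 k}{-93} = 2 k \left(- \frac{1}{93}\right) = - \frac{2 k}{93}$)
$y{\left(153 \right)} + W{\left(97 \right)} = \left(- \frac{2}{93}\right) 153 + 97 = - \frac{102}{31} + 97 = \frac{2905}{31}$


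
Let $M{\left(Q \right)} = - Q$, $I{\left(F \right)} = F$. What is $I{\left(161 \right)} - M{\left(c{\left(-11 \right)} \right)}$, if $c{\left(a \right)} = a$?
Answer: $150$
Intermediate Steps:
$I{\left(161 \right)} - M{\left(c{\left(-11 \right)} \right)} = 161 - \left(-1\right) \left(-11\right) = 161 - 11 = 150$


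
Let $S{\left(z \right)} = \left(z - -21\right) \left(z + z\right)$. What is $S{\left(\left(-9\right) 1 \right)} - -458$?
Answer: $242$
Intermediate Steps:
$S{\left(z \right)} = 2 z \left(21 + z\right)$ ($S{\left(z \right)} = \left(z + 21\right) 2 z = \left(21 + z\right) 2 z = 2 z \left(21 + z\right)$)
$S{\left(\left(-9\right) 1 \right)} - -458 = 2 \left(\left(-9\right) 1\right) \left(21 - 9\right) - -458 = 2 \left(-9\right) \left(21 - 9\right) + 458 = 2 \left(-9\right) 12 + 458 = -216 + 458 = 242$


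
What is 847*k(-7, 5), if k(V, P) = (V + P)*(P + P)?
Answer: -16940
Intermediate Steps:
k(V, P) = 2*P*(P + V) (k(V, P) = (P + V)*(2*P) = 2*P*(P + V))
847*k(-7, 5) = 847*(2*5*(5 - 7)) = 847*(2*5*(-2)) = 847*(-20) = -16940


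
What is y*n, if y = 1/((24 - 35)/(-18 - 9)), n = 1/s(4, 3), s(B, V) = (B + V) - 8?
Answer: -27/11 ≈ -2.4545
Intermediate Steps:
s(B, V) = -8 + B + V
n = -1 (n = 1/(-8 + 4 + 3) = 1/(-1) = -1)
y = 27/11 (y = 1/(-11/(-27)) = 1/(-11*(-1/27)) = 1/(11/27) = 27/11 ≈ 2.4545)
y*n = (27/11)*(-1) = -27/11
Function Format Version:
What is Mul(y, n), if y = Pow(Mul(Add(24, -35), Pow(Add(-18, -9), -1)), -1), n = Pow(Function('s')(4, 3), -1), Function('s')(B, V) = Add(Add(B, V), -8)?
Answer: Rational(-27, 11) ≈ -2.4545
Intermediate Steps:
Function('s')(B, V) = Add(-8, B, V)
n = -1 (n = Pow(Add(-8, 4, 3), -1) = Pow(-1, -1) = -1)
y = Rational(27, 11) (y = Pow(Mul(-11, Pow(-27, -1)), -1) = Pow(Mul(-11, Rational(-1, 27)), -1) = Pow(Rational(11, 27), -1) = Rational(27, 11) ≈ 2.4545)
Mul(y, n) = Mul(Rational(27, 11), -1) = Rational(-27, 11)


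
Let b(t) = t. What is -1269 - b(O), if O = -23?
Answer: -1246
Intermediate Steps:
-1269 - b(O) = -1269 - 1*(-23) = -1269 + 23 = -1246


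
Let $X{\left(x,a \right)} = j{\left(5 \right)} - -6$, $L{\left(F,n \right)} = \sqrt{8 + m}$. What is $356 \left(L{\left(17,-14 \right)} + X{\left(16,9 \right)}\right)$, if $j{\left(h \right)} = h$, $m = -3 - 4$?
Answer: $4272$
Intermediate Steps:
$m = -7$
$L{\left(F,n \right)} = 1$ ($L{\left(F,n \right)} = \sqrt{8 - 7} = \sqrt{1} = 1$)
$X{\left(x,a \right)} = 11$ ($X{\left(x,a \right)} = 5 - -6 = 5 + 6 = 11$)
$356 \left(L{\left(17,-14 \right)} + X{\left(16,9 \right)}\right) = 356 \left(1 + 11\right) = 356 \cdot 12 = 4272$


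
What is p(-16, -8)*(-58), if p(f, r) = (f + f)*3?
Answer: 5568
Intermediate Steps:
p(f, r) = 6*f (p(f, r) = (2*f)*3 = 6*f)
p(-16, -8)*(-58) = (6*(-16))*(-58) = -96*(-58) = 5568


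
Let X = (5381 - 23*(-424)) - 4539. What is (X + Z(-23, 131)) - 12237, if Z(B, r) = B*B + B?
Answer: -1137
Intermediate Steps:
Z(B, r) = B + B² (Z(B, r) = B² + B = B + B²)
X = 10594 (X = (5381 + 9752) - 4539 = 15133 - 4539 = 10594)
(X + Z(-23, 131)) - 12237 = (10594 - 23*(1 - 23)) - 12237 = (10594 - 23*(-22)) - 12237 = (10594 + 506) - 12237 = 11100 - 12237 = -1137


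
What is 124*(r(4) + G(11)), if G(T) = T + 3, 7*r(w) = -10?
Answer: 10912/7 ≈ 1558.9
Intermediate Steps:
r(w) = -10/7 (r(w) = (1/7)*(-10) = -10/7)
G(T) = 3 + T
124*(r(4) + G(11)) = 124*(-10/7 + (3 + 11)) = 124*(-10/7 + 14) = 124*(88/7) = 10912/7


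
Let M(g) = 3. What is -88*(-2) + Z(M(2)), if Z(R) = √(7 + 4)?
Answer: 176 + √11 ≈ 179.32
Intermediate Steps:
Z(R) = √11
-88*(-2) + Z(M(2)) = -88*(-2) + √11 = 176 + √11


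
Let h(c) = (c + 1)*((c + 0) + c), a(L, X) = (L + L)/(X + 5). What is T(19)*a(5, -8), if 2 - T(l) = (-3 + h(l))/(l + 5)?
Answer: 3545/36 ≈ 98.472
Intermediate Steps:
a(L, X) = 2*L/(5 + X) (a(L, X) = (2*L)/(5 + X) = 2*L/(5 + X))
h(c) = 2*c*(1 + c) (h(c) = (1 + c)*(c + c) = (1 + c)*(2*c) = 2*c*(1 + c))
T(l) = 2 - (-3 + 2*l*(1 + l))/(5 + l) (T(l) = 2 - (-3 + 2*l*(1 + l))/(l + 5) = 2 - (-3 + 2*l*(1 + l))/(5 + l))
T(19)*a(5, -8) = ((13 - 2*19**2)/(5 + 19))*(2*5/(5 - 8)) = ((13 - 2*361)/24)*(2*5/(-3)) = ((13 - 722)/24)*(2*5*(-1/3)) = ((1/24)*(-709))*(-10/3) = -709/24*(-10/3) = 3545/36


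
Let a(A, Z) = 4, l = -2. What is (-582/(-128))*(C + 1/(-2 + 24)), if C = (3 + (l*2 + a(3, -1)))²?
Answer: 57909/1408 ≈ 41.129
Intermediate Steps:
C = 9 (C = (3 + (-2*2 + 4))² = (3 + (-4 + 4))² = (3 + 0)² = 3² = 9)
(-582/(-128))*(C + 1/(-2 + 24)) = (-582/(-128))*(9 + 1/(-2 + 24)) = (-582*(-1/128))*(9 + 1/22) = 291*(9 + 1/22)/64 = (291/64)*(199/22) = 57909/1408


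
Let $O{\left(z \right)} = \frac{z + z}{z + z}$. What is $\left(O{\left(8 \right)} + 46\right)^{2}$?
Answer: $2209$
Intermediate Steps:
$O{\left(z \right)} = 1$ ($O{\left(z \right)} = \frac{2 z}{2 z} = 2 z \frac{1}{2 z} = 1$)
$\left(O{\left(8 \right)} + 46\right)^{2} = \left(1 + 46\right)^{2} = 47^{2} = 2209$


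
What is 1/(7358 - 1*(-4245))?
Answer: 1/11603 ≈ 8.6185e-5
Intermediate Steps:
1/(7358 - 1*(-4245)) = 1/(7358 + 4245) = 1/11603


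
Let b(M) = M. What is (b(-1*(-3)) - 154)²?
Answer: 22801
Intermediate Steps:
(b(-1*(-3)) - 154)² = (-1*(-3) - 154)² = (3 - 154)² = (-151)² = 22801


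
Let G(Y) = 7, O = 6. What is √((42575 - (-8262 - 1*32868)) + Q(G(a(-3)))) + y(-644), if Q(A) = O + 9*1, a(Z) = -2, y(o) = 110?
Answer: 110 + 2*√20930 ≈ 399.34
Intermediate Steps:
Q(A) = 15 (Q(A) = 6 + 9*1 = 6 + 9 = 15)
√((42575 - (-8262 - 1*32868)) + Q(G(a(-3)))) + y(-644) = √((42575 - (-8262 - 1*32868)) + 15) + 110 = √((42575 - (-8262 - 32868)) + 15) + 110 = √((42575 - 1*(-41130)) + 15) + 110 = √((42575 + 41130) + 15) + 110 = √(83705 + 15) + 110 = √83720 + 110 = 2*√20930 + 110 = 110 + 2*√20930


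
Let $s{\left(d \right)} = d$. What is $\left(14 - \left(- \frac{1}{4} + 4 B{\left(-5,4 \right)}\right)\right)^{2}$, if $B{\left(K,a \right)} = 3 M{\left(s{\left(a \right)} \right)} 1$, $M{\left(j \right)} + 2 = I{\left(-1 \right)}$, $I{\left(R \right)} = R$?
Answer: $\frac{40401}{16} \approx 2525.1$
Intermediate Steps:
$M{\left(j \right)} = -3$ ($M{\left(j \right)} = -2 - 1 = -3$)
$B{\left(K,a \right)} = -9$ ($B{\left(K,a \right)} = 3 \left(-3\right) 1 = \left(-9\right) 1 = -9$)
$\left(14 - \left(- \frac{1}{4} + 4 B{\left(-5,4 \right)}\right)\right)^{2} = \left(14 + \left(\frac{1}{4} - -36\right)\right)^{2} = \left(14 + \left(\frac{1}{4} + 36\right)\right)^{2} = \left(14 + \frac{145}{4}\right)^{2} = \left(\frac{201}{4}\right)^{2} = \frac{40401}{16}$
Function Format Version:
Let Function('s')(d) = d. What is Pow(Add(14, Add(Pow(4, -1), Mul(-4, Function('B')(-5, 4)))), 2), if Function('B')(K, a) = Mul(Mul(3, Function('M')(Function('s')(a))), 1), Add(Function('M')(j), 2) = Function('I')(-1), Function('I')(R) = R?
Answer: Rational(40401, 16) ≈ 2525.1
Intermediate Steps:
Function('M')(j) = -3 (Function('M')(j) = Add(-2, -1) = -3)
Function('B')(K, a) = -9 (Function('B')(K, a) = Mul(Mul(3, -3), 1) = Mul(-9, 1) = -9)
Pow(Add(14, Add(Pow(4, -1), Mul(-4, Function('B')(-5, 4)))), 2) = Pow(Add(14, Add(Pow(4, -1), Mul(-4, -9))), 2) = Pow(Add(14, Add(Rational(1, 4), 36)), 2) = Pow(Add(14, Rational(145, 4)), 2) = Pow(Rational(201, 4), 2) = Rational(40401, 16)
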